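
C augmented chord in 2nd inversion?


Root position: C E G#
2nd inversion: move root and 3rd up an octave
Bass note: G#
Notes (bottom to top) = G# C E


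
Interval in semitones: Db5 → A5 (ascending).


Let's work it out.
Absolute semitone position = octave×12 + chromatic position
Db5: 5×12 + 1 = 61
A5: 5×12 + 9 = 69
Difference = 69 - 61 = 8
= 8 semitones


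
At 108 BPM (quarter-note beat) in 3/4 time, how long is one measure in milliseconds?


Step by step:
Quarter-note beat duration = 60000 / 108 ms
Beats per measure (3/4) = 3
One measure = 3 × 60000 / 108 = 180000 / 108 ms
= 1666.7 ms


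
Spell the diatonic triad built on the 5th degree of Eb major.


Solution.
Eb major scale: Eb F G Ab Bb C D
Diatonic triad on degree 5 stacks scale notes 5, 7, 2: Bb D F
Bb→D = 4 semitones; Bb→F = 7 semitones → major triad
= Bb D F (major)


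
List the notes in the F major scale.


Major scale pattern: W-W-H-W-W-W-H (2-2-1-2-2-2-1 semitones)
Starting from F:
  F + 2 semitones → G
  G + 2 semitones → A
  A + 1 semitone → Bb
  Bb + 2 semitones → C
  C + 2 semitones → D
  D + 2 semitones → E
  E + 1 semitone → F
Scale = F G A Bb C D E


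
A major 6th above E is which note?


Solution.
A 6th spans 6 letter names, so from E we land on C
A major 6th = 9 semitones above E
Spell C at that pitch: C#
= C#


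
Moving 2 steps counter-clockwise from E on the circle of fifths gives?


Working:
Each counter-clockwise step moves down a perfect 5th (= up a perfect 4th)
From E: E → A → D
= D


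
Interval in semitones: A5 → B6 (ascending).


Step by step:
Absolute semitone position = octave×12 + chromatic position
A5: 5×12 + 9 = 69
B6: 6×12 + 11 = 83
Difference = 83 - 69 = 14
= 14 semitones


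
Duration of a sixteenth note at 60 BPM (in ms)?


Let's work it out.
One quarter-note beat = 60000 / BPM = 60000 / 60 ms
Sixteenth note = 1/4 × quarter note
Duration = 1/4 × 60000 / 60 = 15000 / 60
= 250.0 ms


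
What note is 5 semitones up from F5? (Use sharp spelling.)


Let's work it out.
F5: chromatic position 5 in octave 5 → absolute = 5×12 + 5 = 65
Transpose up 5: 65 + 5 = 70
70 = 5×12 + 10 → A# in octave 5
Result = A#5


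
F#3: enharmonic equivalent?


Working:
Enharmonic notes sound the same pitch but are spelled with different letter names
F# and Gb name the same pitch class
= Gb3


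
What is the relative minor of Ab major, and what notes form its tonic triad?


The relative minor shares the major's key signature and starts on its 6th degree
6th degree = a major 6th above the tonic; a major 6th above Ab is F
→ relative minor of Ab major is F minor
Tonic triad of F minor = root + minor 3rd + perfect 5th = F Ab C
= F minor; triad = F Ab C


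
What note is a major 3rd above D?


Let's work it out.
A 3rd spans 3 letter names, so from D we land on F
A major 3rd = 4 semitones above D
Spell F at that pitch: F#
= F#


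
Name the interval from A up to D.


Working:
Letter names: A → D spans 4 letter names → a 4th
Semitones: A → D = 5 half-steps
A 4th of 5 semitones is a perfect 4th
= perfect 4th


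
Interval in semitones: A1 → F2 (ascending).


Reasoning:
Absolute semitone position = octave×12 + chromatic position
A1: 1×12 + 9 = 21
F2: 2×12 + 5 = 29
Difference = 29 - 21 = 8
= 8 semitones


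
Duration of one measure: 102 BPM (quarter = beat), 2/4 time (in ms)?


Step by step:
Quarter-note beat duration = 60000 / 102 ms
Beats per measure (2/4) = 2
One measure = 2 × 60000 / 102 = 120000 / 102 ms
= 1176.5 ms


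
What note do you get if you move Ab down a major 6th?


Reasoning:
major 6th: 6 letter names, 9 semitones
Letter: A - 5 → C
Pitch: Ab - 9 semitones, spelled as a C → Cb
= Cb


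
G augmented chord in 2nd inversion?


Root position: G B D#
2nd inversion: move root and 3rd up an octave
Bass note: D#
Notes (bottom to top) = D# G B


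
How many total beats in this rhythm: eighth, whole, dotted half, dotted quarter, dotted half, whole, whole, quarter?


Solution.
Beat values:
  eighth = 0.5 beats
  whole = 4 beats
  dotted half = 3 beats
  dotted quarter = 1.5 beats
  dotted half = 3 beats
  whole = 4 beats
  whole = 4 beats
  quarter = 1 beat
Sum = 0.5 + 4 + 3 + 1.5 + 3 + 4 + 4 + 1
= 21 beats


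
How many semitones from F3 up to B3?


Reasoning:
Absolute semitone position = octave×12 + chromatic position
F3: 3×12 + 5 = 41
B3: 3×12 + 11 = 47
Difference = 47 - 41 = 6
= 6 semitones


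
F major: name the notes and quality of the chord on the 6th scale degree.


Reasoning:
F major scale: F G A Bb C D E
Diatonic triad on degree 6 stacks scale notes 6, 1, 3: D F A
D→F = 3 semitones; D→A = 7 semitones → minor triad
= D F A (minor)


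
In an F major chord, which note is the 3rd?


Solution.
Major triad = root + major 3rd (4 semitones) + perfect 5th (7 semitones)
A triad on F stacks thirds, so the chord tones use letter names F-A-C
Root: F
Major 3rd above F: A
Perfect 5th above F: C
The 3rd = A


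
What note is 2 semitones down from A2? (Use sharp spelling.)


Working:
A2: chromatic position 9 in octave 2 → absolute = 2×12 + 9 = 33
Transpose down 2: 33 - 2 = 31
31 = 2×12 + 7 → G in octave 2
Result = G2


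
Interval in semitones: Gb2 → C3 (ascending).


Absolute semitone position = octave×12 + chromatic position
Gb2: 2×12 + 6 = 30
C3: 3×12 + 0 = 36
Difference = 36 - 30 = 6
= 6 semitones


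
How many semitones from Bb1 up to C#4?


Absolute semitone position = octave×12 + chromatic position
Bb1: 1×12 + 10 = 22
C#4: 4×12 + 1 = 49
Difference = 49 - 22 = 27
= 27 semitones


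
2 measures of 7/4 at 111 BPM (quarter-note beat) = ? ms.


Reasoning:
Quarter-note beat duration = 60000 / 111 ms
Beats per measure (7/4) = 7
One measure = 7 × 60000 / 111 = 420000 / 111 ms
2 measures = 2 × 420000 / 111 = 840000 / 111
= 7567.6 ms


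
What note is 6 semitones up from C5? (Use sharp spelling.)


C5: chromatic position 0 in octave 5 → absolute = 5×12 + 0 = 60
Transpose up 6: 60 + 6 = 66
66 = 5×12 + 6 → F# in octave 5
Result = F#5


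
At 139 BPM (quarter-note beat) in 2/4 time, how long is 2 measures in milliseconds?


Working:
Quarter-note beat duration = 60000 / 139 ms
Beats per measure (2/4) = 2
One measure = 2 × 60000 / 139 = 120000 / 139 ms
2 measures = 2 × 120000 / 139 = 240000 / 139
= 1726.6 ms


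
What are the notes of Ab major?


Solution.
Major scale pattern: W-W-H-W-W-W-H (2-2-1-2-2-2-1 semitones)
Starting from Ab:
  Ab + 2 semitones → Bb
  Bb + 2 semitones → C
  C + 1 semitone → Db
  Db + 2 semitones → Eb
  Eb + 2 semitones → F
  F + 2 semitones → G
  G + 1 semitone → Ab
Scale = Ab Bb C Db Eb F G


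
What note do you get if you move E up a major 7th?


Working:
major 7th: 7 letter names, 11 semitones
Letter: E + 6 → D
Pitch: E + 11 semitones, spelled as a D → D#
= D#


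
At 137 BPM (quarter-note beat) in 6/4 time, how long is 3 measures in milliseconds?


Reasoning:
Quarter-note beat duration = 60000 / 137 ms
Beats per measure (6/4) = 6
One measure = 6 × 60000 / 137 = 360000 / 137 ms
3 measures = 3 × 360000 / 137 = 1080000 / 137
= 7883.2 ms


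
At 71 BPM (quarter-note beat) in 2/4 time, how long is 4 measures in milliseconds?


Let's work it out.
Quarter-note beat duration = 60000 / 71 ms
Beats per measure (2/4) = 2
One measure = 2 × 60000 / 71 = 120000 / 71 ms
4 measures = 4 × 120000 / 71 = 480000 / 71
= 6760.6 ms


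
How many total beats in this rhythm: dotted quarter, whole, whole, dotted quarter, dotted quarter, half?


Let's work it out.
Beat values:
  dotted quarter = 1.5 beats
  whole = 4 beats
  whole = 4 beats
  dotted quarter = 1.5 beats
  dotted quarter = 1.5 beats
  half = 2 beats
Sum = 1.5 + 4 + 4 + 1.5 + 1.5 + 2
= 14.5 beats


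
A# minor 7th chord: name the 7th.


Reasoning:
Minor 7th chord = root + minor 3rd + perfect 5th + minor 7th
Seventh chords stack in thirds, so the letter names are A-C-E-G
Root: A#
Minor 3rd above A#: C#
Perfect 5th above A#: E#
Minor 7th above A#: G#
The 7th = G#


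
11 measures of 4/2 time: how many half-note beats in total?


Solution.
Time signature 4/2: the bottom number 2 means the half note gets one count
The top number 4 means 4 half-note beats per measure
Total = 4 × 11 measures
= 44 half-note beats


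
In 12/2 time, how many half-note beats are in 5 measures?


Time signature 12/2: the bottom number 2 means the half note gets one count
The top number 12 means 12 half-note beats per measure
Total = 12 × 5 measures
= 60 half-note beats


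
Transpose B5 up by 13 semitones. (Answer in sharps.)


Reasoning:
B5: chromatic position 11 in octave 5 → absolute = 5×12 + 11 = 71
Transpose up 13: 71 + 13 = 84
84 = 7×12 + 0 → C in octave 7
Result = C7


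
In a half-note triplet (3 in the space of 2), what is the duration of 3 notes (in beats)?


Solution.
Triplet: 3 notes occupy the space of 2 half notes
Space = 2 × 2 = 4 beats
Each triplet note = 4 / 3 = 4/3 beats
3 notes = 3 × 4/3 = 4
= 4 beats


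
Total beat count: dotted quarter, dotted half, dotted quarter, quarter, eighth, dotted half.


Step by step:
Beat values:
  dotted quarter = 1.5 beats
  dotted half = 3 beats
  dotted quarter = 1.5 beats
  quarter = 1 beat
  eighth = 0.5 beats
  dotted half = 3 beats
Sum = 1.5 + 3 + 1.5 + 1 + 0.5 + 3
= 10.5 beats


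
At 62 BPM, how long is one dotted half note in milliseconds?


Reasoning:
One quarter-note beat = 60000 / BPM = 60000 / 62 ms
Dotted half note = 3 × quarter note
Duration = 3 × 60000 / 62 = 180000 / 62
= 2903.2 ms


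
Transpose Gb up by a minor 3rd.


Solution.
minor 3rd: 3 letter names, 3 semitones
Letter: G + 2 → B
Pitch: Gb + 3 semitones, spelled as a B → Bbb
= Bbb


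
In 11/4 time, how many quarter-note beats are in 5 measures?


Solution.
Time signature 11/4: the bottom number 4 means the quarter note gets one count
The top number 11 means 11 quarter-note beats per measure
Total = 11 × 5 measures
= 55 quarter-note beats


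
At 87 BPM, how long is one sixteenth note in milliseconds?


Working:
One quarter-note beat = 60000 / BPM = 60000 / 87 ms
Sixteenth note = 1/4 × quarter note
Duration = 1/4 × 60000 / 87 = 15000 / 87
= 172.4 ms


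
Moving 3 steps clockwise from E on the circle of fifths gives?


Each clockwise step on the circle of fifths moves up a perfect 5th
From E: E → B → F#/Gb → Db
= Db


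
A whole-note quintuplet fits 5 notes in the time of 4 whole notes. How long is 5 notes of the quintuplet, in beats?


Let's work it out.
Quintuplet: 5 notes occupy the space of 4 whole notes
Space = 4 × 4 = 16 beats
Each quintuplet note = 16 / 5 = 16/5 beats
5 notes = 5 × 16/5 = 16
= 16 beats


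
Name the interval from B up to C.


Step by step:
Letter names: B → C spans 2 letter names → a 2nd
Semitones: B → C = 1 half-step
A 2nd of 1 semitone is a minor 2nd
= minor 2nd


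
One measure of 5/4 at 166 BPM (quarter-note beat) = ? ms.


Step by step:
Quarter-note beat duration = 60000 / 166 ms
Beats per measure (5/4) = 5
One measure = 5 × 60000 / 166 = 300000 / 166 ms
= 1807.2 ms


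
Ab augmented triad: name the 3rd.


Reasoning:
Augmented triad = root + major 3rd (4 semitones) + augmented 5th (8 semitones)
A triad on Ab stacks thirds, so the chord tones use letter names A-C-E
Root: Ab
Major 3rd above Ab: C
Augmented 5th above Ab: E
The 3rd = C


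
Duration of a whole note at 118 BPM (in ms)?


Step by step:
One quarter-note beat = 60000 / BPM = 60000 / 118 ms
Whole note = 4 × quarter note
Duration = 4 × 60000 / 118 = 240000 / 118
= 2033.9 ms


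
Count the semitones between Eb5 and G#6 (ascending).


Working:
Absolute semitone position = octave×12 + chromatic position
Eb5: 5×12 + 3 = 63
G#6: 6×12 + 8 = 80
Difference = 80 - 63 = 17
= 17 semitones


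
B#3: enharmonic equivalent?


Reasoning:
Enharmonic notes sound the same pitch but are spelled with different letter names
B# and C name the same pitch class
Octave numbers change at C, so B#3 = C4
= C4


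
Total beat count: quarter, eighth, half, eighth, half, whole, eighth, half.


Working:
Beat values:
  quarter = 1 beat
  eighth = 0.5 beats
  half = 2 beats
  eighth = 0.5 beats
  half = 2 beats
  whole = 4 beats
  eighth = 0.5 beats
  half = 2 beats
Sum = 1 + 0.5 + 2 + 0.5 + 2 + 4 + 0.5 + 2
= 12.5 beats


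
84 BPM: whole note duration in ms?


Let's work it out.
One quarter-note beat = 60000 / BPM = 60000 / 84 ms
Whole note = 4 × quarter note
Duration = 4 × 60000 / 84 = 240000 / 84
= 2857.1 ms


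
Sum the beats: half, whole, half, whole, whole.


Step by step:
Beat values:
  half = 2 beats
  whole = 4 beats
  half = 2 beats
  whole = 4 beats
  whole = 4 beats
Sum = 2 + 4 + 2 + 4 + 4
= 16 beats


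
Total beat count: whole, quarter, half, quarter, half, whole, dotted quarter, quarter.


Reasoning:
Beat values:
  whole = 4 beats
  quarter = 1 beat
  half = 2 beats
  quarter = 1 beat
  half = 2 beats
  whole = 4 beats
  dotted quarter = 1.5 beats
  quarter = 1 beat
Sum = 4 + 1 + 2 + 1 + 2 + 4 + 1.5 + 1
= 16.5 beats


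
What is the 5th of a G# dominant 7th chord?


Solution.
Dominant 7th chord = root + major 3rd + perfect 5th + minor 7th
Seventh chords stack in thirds, so the letter names are G-B-D-F
Root: G#
Major 3rd above G#: B#
Perfect 5th above G#: D#
Minor 7th above G#: F#
The 5th = D#


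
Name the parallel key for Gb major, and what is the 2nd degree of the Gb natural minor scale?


Working:
Parallel keys share the same tonic but differ in mode
Gb major → parallel is Gb minor
Gb natural minor scale: Gb Ab Bbb Cb Db Ebb Fb
= Gb minor; 2nd degree = Ab


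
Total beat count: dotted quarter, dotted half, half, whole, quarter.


Solution.
Beat values:
  dotted quarter = 1.5 beats
  dotted half = 3 beats
  half = 2 beats
  whole = 4 beats
  quarter = 1 beat
Sum = 1.5 + 3 + 2 + 4 + 1
= 11.5 beats


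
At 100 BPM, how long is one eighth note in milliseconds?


Step by step:
One quarter-note beat = 60000 / BPM = 60000 / 100 ms
Eighth note = 1/2 × quarter note
Duration = 1/2 × 60000 / 100 = 30000 / 100
= 300.0 ms


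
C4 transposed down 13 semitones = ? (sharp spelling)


C4: chromatic position 0 in octave 4 → absolute = 4×12 + 0 = 48
Transpose down 13: 48 - 13 = 35
35 = 2×12 + 11 → B in octave 2
Result = B2


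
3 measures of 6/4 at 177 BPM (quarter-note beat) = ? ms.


Let's work it out.
Quarter-note beat duration = 60000 / 177 ms
Beats per measure (6/4) = 6
One measure = 6 × 60000 / 177 = 360000 / 177 ms
3 measures = 3 × 360000 / 177 = 1080000 / 177
= 6101.7 ms


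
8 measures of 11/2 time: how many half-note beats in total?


Solution.
Time signature 11/2: the bottom number 2 means the half note gets one count
The top number 11 means 11 half-note beats per measure
Total = 11 × 8 measures
= 88 half-note beats


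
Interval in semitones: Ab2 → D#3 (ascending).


Step by step:
Absolute semitone position = octave×12 + chromatic position
Ab2: 2×12 + 8 = 32
D#3: 3×12 + 3 = 39
Difference = 39 - 32 = 7
= 7 semitones


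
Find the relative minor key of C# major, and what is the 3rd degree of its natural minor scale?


The relative minor shares the major's key signature and starts on its 6th degree
6th degree = a major 6th above the tonic; a major 6th above C# is A#
→ relative minor of C# major is A# minor
A# natural minor scale: A# B# C# D# E# F# G#
= A# minor; 3rd degree = C#


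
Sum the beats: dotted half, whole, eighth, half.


Step by step:
Beat values:
  dotted half = 3 beats
  whole = 4 beats
  eighth = 0.5 beats
  half = 2 beats
Sum = 3 + 4 + 0.5 + 2
= 9.5 beats


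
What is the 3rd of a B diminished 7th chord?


Diminished 7th chord = root + minor 3rd + diminished 5th + diminished 7th
Seventh chords stack in thirds, so the letter names are B-D-F-A
Root: B
Minor 3rd above B: D
Diminished 5th above B: F
Diminished 7th above B: Ab
The 3rd = D


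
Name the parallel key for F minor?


Let's work it out.
Parallel keys share the same tonic but differ in mode
F minor → parallel is F major
= F major


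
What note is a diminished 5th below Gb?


Solution.
A 5th spans 5 letter names, so from G we land on C
A diminished 5th = 6 semitones below Gb
Spell C at that pitch: C
= C


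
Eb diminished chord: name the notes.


Working:
Diminished triad = root + minor 3rd (3 semitones) + diminished 5th (6 semitones)
A triad on Eb stacks thirds, so the chord tones use letter names E-G-B
Root: Eb
Minor 3rd above Eb: Gb
Diminished 5th above Eb: Bbb
Chord = Eb Gb Bbb


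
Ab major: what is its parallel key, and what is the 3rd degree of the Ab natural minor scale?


Let's work it out.
Parallel keys share the same tonic but differ in mode
Ab major → parallel is Ab minor
Ab natural minor scale: Ab Bb Cb Db Eb Fb Gb
= Ab minor; 3rd degree = Cb


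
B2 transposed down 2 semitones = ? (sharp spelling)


B2: chromatic position 11 in octave 2 → absolute = 2×12 + 11 = 35
Transpose down 2: 35 - 2 = 33
33 = 2×12 + 9 → A in octave 2
Result = A2


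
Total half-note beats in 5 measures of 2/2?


Time signature 2/2: the bottom number 2 means the half note gets one count
The top number 2 means 2 half-note beats per measure
Total = 2 × 5 measures
= 10 half-note beats


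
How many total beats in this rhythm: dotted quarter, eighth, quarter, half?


Working:
Beat values:
  dotted quarter = 1.5 beats
  eighth = 0.5 beats
  quarter = 1 beat
  half = 2 beats
Sum = 1.5 + 0.5 + 1 + 2
= 5 beats


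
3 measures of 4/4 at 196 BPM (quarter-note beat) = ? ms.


Working:
Quarter-note beat duration = 60000 / 196 ms
Beats per measure (4/4) = 4
One measure = 4 × 60000 / 196 = 240000 / 196 ms
3 measures = 3 × 240000 / 196 = 720000 / 196
= 3673.5 ms


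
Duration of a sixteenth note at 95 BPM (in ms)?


Reasoning:
One quarter-note beat = 60000 / BPM = 60000 / 95 ms
Sixteenth note = 1/4 × quarter note
Duration = 1/4 × 60000 / 95 = 15000 / 95
= 157.9 ms


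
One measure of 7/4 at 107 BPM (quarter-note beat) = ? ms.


Quarter-note beat duration = 60000 / 107 ms
Beats per measure (7/4) = 7
One measure = 7 × 60000 / 107 = 420000 / 107 ms
= 3925.2 ms


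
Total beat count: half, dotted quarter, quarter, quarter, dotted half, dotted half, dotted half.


Let's work it out.
Beat values:
  half = 2 beats
  dotted quarter = 1.5 beats
  quarter = 1 beat
  quarter = 1 beat
  dotted half = 3 beats
  dotted half = 3 beats
  dotted half = 3 beats
Sum = 2 + 1.5 + 1 + 1 + 3 + 3 + 3
= 14.5 beats


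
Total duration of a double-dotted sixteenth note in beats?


Working:
Base sixteenth note = 1/4 beats
Dot 1 adds half the previous value: +1/8
Dot 2 adds half the previous value: +1/16
One double-dotted sixteenth = 1/4 + 1/8 + 1/16 = 7/16
= 7/16 beats


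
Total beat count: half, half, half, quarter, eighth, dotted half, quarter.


Beat values:
  half = 2 beats
  half = 2 beats
  half = 2 beats
  quarter = 1 beat
  eighth = 0.5 beats
  dotted half = 3 beats
  quarter = 1 beat
Sum = 2 + 2 + 2 + 1 + 0.5 + 3 + 1
= 11.5 beats


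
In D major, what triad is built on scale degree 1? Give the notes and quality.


D major scale: D E F# G A B C#
Diatonic triad on degree 1 stacks scale notes 1, 3, 5: D F# A
D→F# = 4 semitones; D→A = 7 semitones → major triad
= D F# A (major)


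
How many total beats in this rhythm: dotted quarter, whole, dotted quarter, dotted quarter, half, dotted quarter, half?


Let's work it out.
Beat values:
  dotted quarter = 1.5 beats
  whole = 4 beats
  dotted quarter = 1.5 beats
  dotted quarter = 1.5 beats
  half = 2 beats
  dotted quarter = 1.5 beats
  half = 2 beats
Sum = 1.5 + 4 + 1.5 + 1.5 + 2 + 1.5 + 2
= 14 beats


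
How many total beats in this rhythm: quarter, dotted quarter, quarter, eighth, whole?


Beat values:
  quarter = 1 beat
  dotted quarter = 1.5 beats
  quarter = 1 beat
  eighth = 0.5 beats
  whole = 4 beats
Sum = 1 + 1.5 + 1 + 0.5 + 4
= 8 beats


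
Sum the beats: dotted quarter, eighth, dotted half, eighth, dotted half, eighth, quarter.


Working:
Beat values:
  dotted quarter = 1.5 beats
  eighth = 0.5 beats
  dotted half = 3 beats
  eighth = 0.5 beats
  dotted half = 3 beats
  eighth = 0.5 beats
  quarter = 1 beat
Sum = 1.5 + 0.5 + 3 + 0.5 + 3 + 0.5 + 1
= 10 beats


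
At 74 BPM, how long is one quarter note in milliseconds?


One quarter-note beat = 60000 / BPM = 60000 / 74 ms
Duration = 60000 / 74
= 810.8 ms


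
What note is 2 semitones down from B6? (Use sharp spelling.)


Solution.
B6: chromatic position 11 in octave 6 → absolute = 6×12 + 11 = 83
Transpose down 2: 83 - 2 = 81
81 = 6×12 + 9 → A in octave 6
Result = A6


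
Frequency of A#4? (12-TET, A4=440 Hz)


Solution.
f = 440 × 2^(n/12) where n = semitones from A4
A#4: 1 semitones from A4
f = 440 × 2^(1/12)
f = 466.16 Hz


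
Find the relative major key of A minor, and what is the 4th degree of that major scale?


Working:
The relative major shares the key signature and is a minor 3rd above the minor tonic
A minor 3rd above A is C
→ relative major of A minor is C major
C major scale: C D E F G A B
= C major; 4th degree = F


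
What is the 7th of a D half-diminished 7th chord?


Let's work it out.
Half-diminished 7th chord = root + minor 3rd + diminished 5th + minor 7th
Seventh chords stack in thirds, so the letter names are D-F-A-C
Root: D
Minor 3rd above D: F
Diminished 5th above D: Ab
Minor 7th above D: C
The 7th = C


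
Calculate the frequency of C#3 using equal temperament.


Step by step:
f = 440 × 2^(n/12) where n = semitones from A4
C#3: -20 semitones from A4
f = 440 × 2^(-20/12)
f = 138.59 Hz


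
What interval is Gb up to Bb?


Working:
Letter names: G → B spans 3 letter names → a 3rd
Semitones: Gb → Bb = 4 half-steps
A 3rd of 4 semitones is a major 3rd
= major 3rd


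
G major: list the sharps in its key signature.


Sharp major keys follow the circle of fifths: C(0), G(1), D(2), A(3), E(4), B(5), F#(6), C#(7)
G major has 1 sharp
Order of sharps: F# C# G# D# A# E# B# → first 1: F#
= F#


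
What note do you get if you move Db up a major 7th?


major 7th: 7 letter names, 11 semitones
Letter: D + 6 → C
Pitch: Db + 11 semitones, spelled as a C → C
= C


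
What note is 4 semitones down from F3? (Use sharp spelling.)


Working:
F3: chromatic position 5 in octave 3 → absolute = 3×12 + 5 = 41
Transpose down 4: 41 - 4 = 37
37 = 3×12 + 1 → C# in octave 3
Result = C#3


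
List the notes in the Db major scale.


Reasoning:
Major scale pattern: W-W-H-W-W-W-H (2-2-1-2-2-2-1 semitones)
Starting from Db:
  Db + 2 semitones → Eb
  Eb + 2 semitones → F
  F + 1 semitone → Gb
  Gb + 2 semitones → Ab
  Ab + 2 semitones → Bb
  Bb + 2 semitones → C
  C + 1 semitone → Db
Scale = Db Eb F Gb Ab Bb C


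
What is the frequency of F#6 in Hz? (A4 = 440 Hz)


Solution.
f = 440 × 2^(n/12) where n = semitones from A4
F#6: 21 semitones from A4
f = 440 × 2^(21/12)
f = 1479.98 Hz


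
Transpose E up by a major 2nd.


major 2nd: 2 letter names, 2 semitones
Letter: E + 1 → F
Pitch: E + 2 semitones, spelled as an F → F#
= F#


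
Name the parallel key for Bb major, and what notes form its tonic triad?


Step by step:
Parallel keys share the same tonic but differ in mode
Bb major → parallel is Bb minor
Tonic triad of Bb minor = Bb Db F
= Bb minor; triad = Bb Db F


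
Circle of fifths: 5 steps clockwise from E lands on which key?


Let's work it out.
Each clockwise step on the circle of fifths moves up a perfect 5th
From E: E → B → F#/Gb → Db → Ab → Eb
= Eb


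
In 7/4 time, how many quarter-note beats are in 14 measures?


Working:
Time signature 7/4: the bottom number 4 means the quarter note gets one count
The top number 7 means 7 quarter-note beats per measure
Total = 7 × 14 measures
= 98 quarter-note beats


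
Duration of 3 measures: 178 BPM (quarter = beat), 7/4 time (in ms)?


Quarter-note beat duration = 60000 / 178 ms
Beats per measure (7/4) = 7
One measure = 7 × 60000 / 178 = 420000 / 178 ms
3 measures = 3 × 420000 / 178 = 1260000 / 178
= 7078.7 ms


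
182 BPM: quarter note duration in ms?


Reasoning:
One quarter-note beat = 60000 / BPM = 60000 / 182 ms
Duration = 60000 / 182
= 329.7 ms


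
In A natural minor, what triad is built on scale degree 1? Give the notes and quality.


A natural minor scale: A B C D E F G
Diatonic triad on degree 1 stacks scale notes 1, 3, 5: A C E
A→C = 3 semitones; A→E = 7 semitones → minor triad
= A C E (minor)


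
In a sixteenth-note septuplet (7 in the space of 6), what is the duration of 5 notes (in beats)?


Working:
Septuplet: 7 notes occupy the space of 6 sixteenth notes
Space = 6 × 1/4 = 3/2 beats
Each septuplet note = 3/2 / 7 = 3/14 beats
5 notes = 5 × 3/14 = 15/14
= 15/14 beats


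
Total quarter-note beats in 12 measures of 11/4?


Solution.
Time signature 11/4: the bottom number 4 means the quarter note gets one count
The top number 11 means 11 quarter-note beats per measure
Total = 11 × 12 measures
= 132 quarter-note beats


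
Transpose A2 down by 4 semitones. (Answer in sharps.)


Solution.
A2: chromatic position 9 in octave 2 → absolute = 2×12 + 9 = 33
Transpose down 4: 33 - 4 = 29
29 = 2×12 + 5 → F in octave 2
Result = F2


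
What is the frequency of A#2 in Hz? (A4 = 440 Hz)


Reasoning:
f = 440 × 2^(n/12) where n = semitones from A4
A#2: -23 semitones from A4
f = 440 × 2^(-23/12)
f = 116.54 Hz


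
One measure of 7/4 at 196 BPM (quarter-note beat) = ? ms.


Reasoning:
Quarter-note beat duration = 60000 / 196 ms
Beats per measure (7/4) = 7
One measure = 7 × 60000 / 196 = 420000 / 196 ms
= 2142.9 ms


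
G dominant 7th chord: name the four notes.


Dominant 7th chord = root + major 3rd + perfect 5th + minor 7th
Seventh chords stack in thirds, so the letter names are G-B-D-F
Root: G
Major 3rd above G: B
Perfect 5th above G: D
Minor 7th above G: F
Chord = G B D F


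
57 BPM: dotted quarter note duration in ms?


Step by step:
One quarter-note beat = 60000 / BPM = 60000 / 57 ms
Dotted quarter note = 3/2 × quarter note
Duration = 3/2 × 60000 / 57 = 90000 / 57
= 1578.9 ms


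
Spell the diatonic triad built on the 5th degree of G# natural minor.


Reasoning:
G# natural minor scale: G# A# B C# D# E F#
Diatonic triad on degree 5 stacks scale notes 5, 7, 2: D# F# A#
D#→F# = 3 semitones; D#→A# = 7 semitones → minor triad
= D# F# A# (minor)


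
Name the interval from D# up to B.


Solution.
Letter names: D → B spans 6 letter names → a 6th
Semitones: D# → B = 8 half-steps
A 6th of 8 semitones is a minor 6th
= minor 6th


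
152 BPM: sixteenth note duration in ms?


Solution.
One quarter-note beat = 60000 / BPM = 60000 / 152 ms
Sixteenth note = 1/4 × quarter note
Duration = 1/4 × 60000 / 152 = 15000 / 152
= 98.7 ms


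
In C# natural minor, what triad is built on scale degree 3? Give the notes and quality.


Let's work it out.
C# natural minor scale: C# D# E F# G# A B
Diatonic triad on degree 3 stacks scale notes 3, 5, 7: E G# B
E→G# = 4 semitones; E→B = 7 semitones → major triad
= E G# B (major)


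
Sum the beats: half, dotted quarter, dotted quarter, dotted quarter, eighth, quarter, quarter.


Beat values:
  half = 2 beats
  dotted quarter = 1.5 beats
  dotted quarter = 1.5 beats
  dotted quarter = 1.5 beats
  eighth = 0.5 beats
  quarter = 1 beat
  quarter = 1 beat
Sum = 2 + 1.5 + 1.5 + 1.5 + 0.5 + 1 + 1
= 9 beats


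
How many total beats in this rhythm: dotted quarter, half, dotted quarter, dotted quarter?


Let's work it out.
Beat values:
  dotted quarter = 1.5 beats
  half = 2 beats
  dotted quarter = 1.5 beats
  dotted quarter = 1.5 beats
Sum = 1.5 + 2 + 1.5 + 1.5
= 6.5 beats


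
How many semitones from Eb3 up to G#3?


Step by step:
Absolute semitone position = octave×12 + chromatic position
Eb3: 3×12 + 3 = 39
G#3: 3×12 + 8 = 44
Difference = 44 - 39 = 5
= 5 semitones


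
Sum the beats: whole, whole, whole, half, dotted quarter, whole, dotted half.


Solution.
Beat values:
  whole = 4 beats
  whole = 4 beats
  whole = 4 beats
  half = 2 beats
  dotted quarter = 1.5 beats
  whole = 4 beats
  dotted half = 3 beats
Sum = 4 + 4 + 4 + 2 + 1.5 + 4 + 3
= 22.5 beats


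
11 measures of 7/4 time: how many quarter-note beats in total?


Step by step:
Time signature 7/4: the bottom number 4 means the quarter note gets one count
The top number 7 means 7 quarter-note beats per measure
Total = 7 × 11 measures
= 77 quarter-note beats


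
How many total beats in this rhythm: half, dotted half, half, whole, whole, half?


Working:
Beat values:
  half = 2 beats
  dotted half = 3 beats
  half = 2 beats
  whole = 4 beats
  whole = 4 beats
  half = 2 beats
Sum = 2 + 3 + 2 + 4 + 4 + 2
= 17 beats


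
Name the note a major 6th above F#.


A 6th spans 6 letter names, so from F we land on D
A major 6th = 9 semitones above F#
Spell D at that pitch: D#
= D#


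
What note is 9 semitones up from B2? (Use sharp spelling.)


Reasoning:
B2: chromatic position 11 in octave 2 → absolute = 2×12 + 11 = 35
Transpose up 9: 35 + 9 = 44
44 = 3×12 + 8 → G# in octave 3
Result = G#3


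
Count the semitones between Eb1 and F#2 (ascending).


Let's work it out.
Absolute semitone position = octave×12 + chromatic position
Eb1: 1×12 + 3 = 15
F#2: 2×12 + 6 = 30
Difference = 30 - 15 = 15
= 15 semitones


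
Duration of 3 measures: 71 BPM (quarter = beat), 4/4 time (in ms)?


Solution.
Quarter-note beat duration = 60000 / 71 ms
Beats per measure (4/4) = 4
One measure = 4 × 60000 / 71 = 240000 / 71 ms
3 measures = 3 × 240000 / 71 = 720000 / 71
= 10140.8 ms


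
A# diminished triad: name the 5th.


Let's work it out.
Diminished triad = root + minor 3rd (3 semitones) + diminished 5th (6 semitones)
A triad on A# stacks thirds, so the chord tones use letter names A-C-E
Root: A#
Minor 3rd above A#: C#
Diminished 5th above A#: E
The 5th = E


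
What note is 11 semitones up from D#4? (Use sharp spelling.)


Step by step:
D#4: chromatic position 3 in octave 4 → absolute = 4×12 + 3 = 51
Transpose up 11: 51 + 11 = 62
62 = 5×12 + 2 → D in octave 5
Result = D5


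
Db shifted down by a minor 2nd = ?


minor 2nd: 2 letter names, 1 semitones
Letter: D - 1 → C
Pitch: Db - 1 semitones, spelled as a C → C
= C


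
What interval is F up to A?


Step by step:
Letter names: F → A spans 3 letter names → a 3rd
Semitones: F → A = 4 half-steps
A 3rd of 4 semitones is a major 3rd
= major 3rd


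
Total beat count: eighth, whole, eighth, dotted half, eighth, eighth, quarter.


Step by step:
Beat values:
  eighth = 0.5 beats
  whole = 4 beats
  eighth = 0.5 beats
  dotted half = 3 beats
  eighth = 0.5 beats
  eighth = 0.5 beats
  quarter = 1 beat
Sum = 0.5 + 4 + 0.5 + 3 + 0.5 + 0.5 + 1
= 10 beats


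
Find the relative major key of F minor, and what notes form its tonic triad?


The relative major shares the key signature and is a minor 3rd above the minor tonic
A minor 3rd above F is Ab
→ relative major of F minor is Ab major
Tonic triad of Ab major = root + major 3rd + perfect 5th = Ab C Eb
= Ab major; triad = Ab C Eb


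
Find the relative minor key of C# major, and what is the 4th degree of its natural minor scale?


Working:
The relative minor shares the major's key signature and starts on its 6th degree
6th degree = a major 6th above the tonic; a major 6th above C# is A#
→ relative minor of C# major is A# minor
A# natural minor scale: A# B# C# D# E# F# G#
= A# minor; 4th degree = D#


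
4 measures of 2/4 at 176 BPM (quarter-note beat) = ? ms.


Quarter-note beat duration = 60000 / 176 ms
Beats per measure (2/4) = 2
One measure = 2 × 60000 / 176 = 120000 / 176 ms
4 measures = 4 × 120000 / 176 = 480000 / 176
= 2727.3 ms


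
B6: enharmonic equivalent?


Working:
Enharmonic notes sound the same pitch but are spelled with different letter names
B and Cb name the same pitch class
Octave numbers change at C, so B6 = Cb7
= Cb7


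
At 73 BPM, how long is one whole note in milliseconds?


One quarter-note beat = 60000 / BPM = 60000 / 73 ms
Whole note = 4 × quarter note
Duration = 4 × 60000 / 73 = 240000 / 73
= 3287.7 ms


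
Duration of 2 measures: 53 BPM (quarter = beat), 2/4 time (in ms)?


Working:
Quarter-note beat duration = 60000 / 53 ms
Beats per measure (2/4) = 2
One measure = 2 × 60000 / 53 = 120000 / 53 ms
2 measures = 2 × 120000 / 53 = 240000 / 53
= 4528.3 ms


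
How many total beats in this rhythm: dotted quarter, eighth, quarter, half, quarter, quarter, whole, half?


Step by step:
Beat values:
  dotted quarter = 1.5 beats
  eighth = 0.5 beats
  quarter = 1 beat
  half = 2 beats
  quarter = 1 beat
  quarter = 1 beat
  whole = 4 beats
  half = 2 beats
Sum = 1.5 + 0.5 + 1 + 2 + 1 + 1 + 4 + 2
= 13 beats


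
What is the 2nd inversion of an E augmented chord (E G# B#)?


Root position: E G# B#
2nd inversion: move root and 3rd up an octave
Bass note: B#
Notes (bottom to top) = B# E G#


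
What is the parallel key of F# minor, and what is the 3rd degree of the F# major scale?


Parallel keys share the same tonic but differ in mode
F# minor → parallel is F# major
F# major scale: F# G# A# B C# D# E#
= F# major; 3rd degree = A#


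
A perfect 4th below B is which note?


Solution.
A 4th spans 4 letter names, so from B we land on F
A perfect 4th = 5 semitones below B
Spell F at that pitch: F#
= F#


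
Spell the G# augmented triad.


Solution.
Augmented triad = root + major 3rd (4 semitones) + augmented 5th (8 semitones)
A triad on G# stacks thirds, so the chord tones use letter names G-B-D
Root: G#
Major 3rd above G#: B#
Augmented 5th above G#: D##
Chord = G# B# D##


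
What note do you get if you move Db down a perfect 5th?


Let's work it out.
perfect 5th: 5 letter names, 7 semitones
Letter: D - 4 → G
Pitch: Db - 7 semitones, spelled as a G → Gb
= Gb


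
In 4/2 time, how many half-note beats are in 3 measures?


Let's work it out.
Time signature 4/2: the bottom number 2 means the half note gets one count
The top number 4 means 4 half-note beats per measure
Total = 4 × 3 measures
= 12 half-note beats


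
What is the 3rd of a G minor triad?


Working:
Minor triad = root + minor 3rd (3 semitones) + perfect 5th (7 semitones)
A triad on G stacks thirds, so the chord tones use letter names G-B-D
Root: G
Minor 3rd above G: Bb
Perfect 5th above G: D
The 3rd = Bb


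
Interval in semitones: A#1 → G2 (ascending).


Reasoning:
Absolute semitone position = octave×12 + chromatic position
A#1: 1×12 + 10 = 22
G2: 2×12 + 7 = 31
Difference = 31 - 22 = 9
= 9 semitones


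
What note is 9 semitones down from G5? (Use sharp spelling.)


G5: chromatic position 7 in octave 5 → absolute = 5×12 + 7 = 67
Transpose down 9: 67 - 9 = 58
58 = 4×12 + 10 → A# in octave 4
Result = A#4


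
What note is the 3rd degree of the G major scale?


Reasoning:
Major scale pattern: W-W-H-W-W-W-H (2-2-1-2-2-2-1 semitones)
Starting from G:
  G + 2 semitones → A
  A + 2 semitones → B
  B + 1 semitone → C
  C + 2 semitones → D
  D + 2 semitones → E
  E + 2 semitones → F#
  F# + 1 semitone → G
Scale: G A B C D E F#
Degree 3 = B


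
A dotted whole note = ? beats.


Reasoning:
Base whole note = 4 beats
Dot 1 adds half the previous value: +2
One dotted whole = 4 + 2 = 6
= 6 beats


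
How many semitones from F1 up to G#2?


Let's work it out.
Absolute semitone position = octave×12 + chromatic position
F1: 1×12 + 5 = 17
G#2: 2×12 + 8 = 32
Difference = 32 - 17 = 15
= 15 semitones


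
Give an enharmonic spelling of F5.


Enharmonic notes sound the same pitch but are spelled with different letter names
F and E# name the same pitch class
= E#5


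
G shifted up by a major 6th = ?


major 6th: 6 letter names, 9 semitones
Letter: G + 5 → E
Pitch: G + 9 semitones, spelled as an E → E
= E


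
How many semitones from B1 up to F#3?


Step by step:
Absolute semitone position = octave×12 + chromatic position
B1: 1×12 + 11 = 23
F#3: 3×12 + 6 = 42
Difference = 42 - 23 = 19
= 19 semitones


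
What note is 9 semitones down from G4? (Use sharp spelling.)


G4: chromatic position 7 in octave 4 → absolute = 4×12 + 7 = 55
Transpose down 9: 55 - 9 = 46
46 = 3×12 + 10 → A# in octave 3
Result = A#3


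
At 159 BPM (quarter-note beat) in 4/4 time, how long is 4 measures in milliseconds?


Quarter-note beat duration = 60000 / 159 ms
Beats per measure (4/4) = 4
One measure = 4 × 60000 / 159 = 240000 / 159 ms
4 measures = 4 × 240000 / 159 = 960000 / 159
= 6037.7 ms


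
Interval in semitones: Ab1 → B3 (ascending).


Let's work it out.
Absolute semitone position = octave×12 + chromatic position
Ab1: 1×12 + 8 = 20
B3: 3×12 + 11 = 47
Difference = 47 - 20 = 27
= 27 semitones


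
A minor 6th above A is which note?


Working:
A 6th spans 6 letter names, so from A we land on F
A minor 6th = 8 semitones above A
Spell F at that pitch: F
= F


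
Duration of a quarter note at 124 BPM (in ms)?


One quarter-note beat = 60000 / BPM = 60000 / 124 ms
Duration = 60000 / 124
= 483.9 ms


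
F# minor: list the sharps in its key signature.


Working:
Sharp minor keys follow the circle of fifths: A(0), E(1), B(2), F#(3), C#(4), G#(5), D#(6), A#(7)
F# minor has 3 sharps
Order of sharps: F# C# G# D# A# E# B# → first 3: F#, C#, G#
= F#, C#, G#


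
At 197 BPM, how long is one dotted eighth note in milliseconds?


Working:
One quarter-note beat = 60000 / BPM = 60000 / 197 ms
Dotted eighth note = 3/4 × quarter note
Duration = 3/4 × 60000 / 197 = 45000 / 197
= 228.4 ms


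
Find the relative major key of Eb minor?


Reasoning:
The relative major shares the key signature and is a minor 3rd above the minor tonic
A minor 3rd above Eb is Gb
→ relative major of Eb minor is Gb major
= Gb major


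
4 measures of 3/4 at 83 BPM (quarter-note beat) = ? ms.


Quarter-note beat duration = 60000 / 83 ms
Beats per measure (3/4) = 3
One measure = 3 × 60000 / 83 = 180000 / 83 ms
4 measures = 4 × 180000 / 83 = 720000 / 83
= 8674.7 ms


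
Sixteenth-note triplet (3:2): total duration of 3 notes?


Solution.
Triplet: 3 notes occupy the space of 2 sixteenth notes
Space = 2 × 1/4 = 1/2 beats
Each triplet note = 1/2 / 3 = 1/6 beats
3 notes = 3 × 1/6 = 1/2
= 1/2 beats


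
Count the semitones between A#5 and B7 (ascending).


Solution.
Absolute semitone position = octave×12 + chromatic position
A#5: 5×12 + 10 = 70
B7: 7×12 + 11 = 95
Difference = 95 - 70 = 25
= 25 semitones


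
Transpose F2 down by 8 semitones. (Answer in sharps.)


F2: chromatic position 5 in octave 2 → absolute = 2×12 + 5 = 29
Transpose down 8: 29 - 8 = 21
21 = 1×12 + 9 → A in octave 1
Result = A1


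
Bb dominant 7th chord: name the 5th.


Let's work it out.
Dominant 7th chord = root + major 3rd + perfect 5th + minor 7th
Seventh chords stack in thirds, so the letter names are B-D-F-A
Root: Bb
Major 3rd above Bb: D
Perfect 5th above Bb: F
Minor 7th above Bb: Ab
The 5th = F


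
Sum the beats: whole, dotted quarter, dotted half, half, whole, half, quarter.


Working:
Beat values:
  whole = 4 beats
  dotted quarter = 1.5 beats
  dotted half = 3 beats
  half = 2 beats
  whole = 4 beats
  half = 2 beats
  quarter = 1 beat
Sum = 4 + 1.5 + 3 + 2 + 4 + 2 + 1
= 17.5 beats


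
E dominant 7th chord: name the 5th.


Dominant 7th chord = root + major 3rd + perfect 5th + minor 7th
Seventh chords stack in thirds, so the letter names are E-G-B-D
Root: E
Major 3rd above E: G#
Perfect 5th above E: B
Minor 7th above E: D
The 5th = B
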